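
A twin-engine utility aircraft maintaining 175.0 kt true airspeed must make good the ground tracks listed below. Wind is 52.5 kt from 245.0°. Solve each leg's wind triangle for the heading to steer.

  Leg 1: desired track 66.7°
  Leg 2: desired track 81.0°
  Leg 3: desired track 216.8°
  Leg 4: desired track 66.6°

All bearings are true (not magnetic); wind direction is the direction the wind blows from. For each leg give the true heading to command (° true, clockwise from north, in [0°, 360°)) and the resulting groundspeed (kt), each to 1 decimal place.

Leg 1: heading=67.2°, groundspeed=227.5 kt
Leg 2: heading=85.7°, groundspeed=224.9 kt
Leg 3: heading=225.0°, groundspeed=127.0 kt
Leg 4: heading=67.1°, groundspeed=227.5 kt

Leg 1: desired track 66.7°; wind correction +0.5° → command heading 67.2°, groundspeed 227.5 kt
Leg 2: desired track 81.0°; wind correction +4.7° → command heading 85.7°, groundspeed 224.9 kt
Leg 3: desired track 216.8°; wind correction +8.2° → command heading 225.0°, groundspeed 127.0 kt
Leg 4: desired track 66.6°; wind correction +0.5° → command heading 67.1°, groundspeed 227.5 kt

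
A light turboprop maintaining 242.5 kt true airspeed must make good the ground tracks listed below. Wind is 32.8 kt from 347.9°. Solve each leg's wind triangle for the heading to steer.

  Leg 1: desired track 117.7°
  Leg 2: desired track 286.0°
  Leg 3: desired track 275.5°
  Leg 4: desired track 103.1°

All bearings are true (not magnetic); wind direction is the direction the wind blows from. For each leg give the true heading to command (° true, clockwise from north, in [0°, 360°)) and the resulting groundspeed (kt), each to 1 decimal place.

Leg 1: desired track 117.7°; wind correction -6.0° → command heading 111.7°, groundspeed 262.2 kt
Leg 2: desired track 286.0°; wind correction +6.9° → command heading 292.9°, groundspeed 225.3 kt
Leg 3: desired track 275.5°; wind correction +7.4° → command heading 282.9°, groundspeed 230.6 kt
Leg 4: desired track 103.1°; wind correction -7.0° → command heading 96.1°, groundspeed 254.6 kt

Leg 1: heading=111.7°, groundspeed=262.2 kt
Leg 2: heading=292.9°, groundspeed=225.3 kt
Leg 3: heading=282.9°, groundspeed=230.6 kt
Leg 4: heading=96.1°, groundspeed=254.6 kt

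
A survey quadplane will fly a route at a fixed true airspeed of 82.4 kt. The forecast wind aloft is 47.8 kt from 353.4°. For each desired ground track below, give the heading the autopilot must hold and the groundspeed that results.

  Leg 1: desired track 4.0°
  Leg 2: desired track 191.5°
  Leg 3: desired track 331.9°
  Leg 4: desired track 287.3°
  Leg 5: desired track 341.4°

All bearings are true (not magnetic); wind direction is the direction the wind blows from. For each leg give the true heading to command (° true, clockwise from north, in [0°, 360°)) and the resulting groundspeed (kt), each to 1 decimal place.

Leg 1: heading=357.9°, groundspeed=34.9 kt
Leg 2: heading=201.9°, groundspeed=126.5 kt
Leg 3: heading=344.2°, groundspeed=36.0 kt
Leg 4: heading=319.3°, groundspeed=50.5 kt
Leg 5: heading=348.3°, groundspeed=35.0 kt

Leg 1: desired track 4.0°; wind correction -6.1° → command heading 357.9°, groundspeed 34.9 kt
Leg 2: desired track 191.5°; wind correction +10.4° → command heading 201.9°, groundspeed 126.5 kt
Leg 3: desired track 331.9°; wind correction +12.3° → command heading 344.2°, groundspeed 36.0 kt
Leg 4: desired track 287.3°; wind correction +32.0° → command heading 319.3°, groundspeed 50.5 kt
Leg 5: desired track 341.4°; wind correction +6.9° → command heading 348.3°, groundspeed 35.0 kt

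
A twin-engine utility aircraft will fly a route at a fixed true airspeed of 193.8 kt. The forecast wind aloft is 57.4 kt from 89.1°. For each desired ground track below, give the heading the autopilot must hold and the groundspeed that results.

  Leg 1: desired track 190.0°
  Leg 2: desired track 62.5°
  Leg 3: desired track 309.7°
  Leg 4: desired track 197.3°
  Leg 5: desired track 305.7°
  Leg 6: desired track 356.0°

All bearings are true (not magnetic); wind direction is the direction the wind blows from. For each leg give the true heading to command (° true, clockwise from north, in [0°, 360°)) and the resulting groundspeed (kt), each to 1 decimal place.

Leg 1: heading=173.1°, groundspeed=196.3 kt
Leg 2: heading=70.1°, groundspeed=140.8 kt
Leg 3: heading=320.8°, groundspeed=233.7 kt
Leg 4: heading=181.0°, groundspeed=203.9 kt
Leg 5: heading=315.9°, groundspeed=236.8 kt
Leg 6: heading=13.2°, groundspeed=188.2 kt

Leg 1: desired track 190.0°; wind correction -16.9° → command heading 173.1°, groundspeed 196.3 kt
Leg 2: desired track 62.5°; wind correction +7.6° → command heading 70.1°, groundspeed 140.8 kt
Leg 3: desired track 309.7°; wind correction +11.1° → command heading 320.8°, groundspeed 233.7 kt
Leg 4: desired track 197.3°; wind correction -16.3° → command heading 181.0°, groundspeed 203.9 kt
Leg 5: desired track 305.7°; wind correction +10.2° → command heading 315.9°, groundspeed 236.8 kt
Leg 6: desired track 356.0°; wind correction +17.2° → command heading 13.2°, groundspeed 188.2 kt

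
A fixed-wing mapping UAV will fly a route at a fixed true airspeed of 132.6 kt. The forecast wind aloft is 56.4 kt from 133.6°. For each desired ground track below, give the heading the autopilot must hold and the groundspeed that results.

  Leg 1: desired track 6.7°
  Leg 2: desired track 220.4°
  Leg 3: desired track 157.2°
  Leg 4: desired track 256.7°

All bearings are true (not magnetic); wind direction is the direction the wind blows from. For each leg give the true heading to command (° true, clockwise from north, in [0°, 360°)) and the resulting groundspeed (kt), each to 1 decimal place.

Leg 1: heading=26.6°, groundspeed=158.6 kt
Leg 2: heading=195.3°, groundspeed=116.9 kt
Leg 3: heading=147.4°, groundspeed=79.0 kt
Leg 4: heading=235.8°, groundspeed=154.7 kt

Leg 1: desired track 6.7°; wind correction +19.9° → command heading 26.6°, groundspeed 158.6 kt
Leg 2: desired track 220.4°; wind correction -25.1° → command heading 195.3°, groundspeed 116.9 kt
Leg 3: desired track 157.2°; wind correction -9.8° → command heading 147.4°, groundspeed 79.0 kt
Leg 4: desired track 256.7°; wind correction -20.9° → command heading 235.8°, groundspeed 154.7 kt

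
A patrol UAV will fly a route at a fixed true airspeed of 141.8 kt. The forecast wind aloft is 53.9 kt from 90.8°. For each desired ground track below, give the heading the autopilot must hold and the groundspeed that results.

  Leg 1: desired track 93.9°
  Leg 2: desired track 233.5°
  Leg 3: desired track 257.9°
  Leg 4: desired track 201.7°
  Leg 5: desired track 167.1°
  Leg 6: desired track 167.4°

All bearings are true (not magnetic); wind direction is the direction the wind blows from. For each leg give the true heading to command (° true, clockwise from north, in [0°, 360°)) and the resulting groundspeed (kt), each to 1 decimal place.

Leg 1: heading=92.7°, groundspeed=87.9 kt
Leg 2: heading=220.2°, groundspeed=180.9 kt
Leg 3: heading=253.0°, groundspeed=193.8 kt
Leg 4: heading=180.9°, groundspeed=151.8 kt
Leg 5: heading=145.4°, groundspeed=119.0 kt
Leg 6: heading=145.7°, groundspeed=119.3 kt

Leg 1: desired track 93.9°; wind correction -1.2° → command heading 92.7°, groundspeed 87.9 kt
Leg 2: desired track 233.5°; wind correction -13.3° → command heading 220.2°, groundspeed 180.9 kt
Leg 3: desired track 257.9°; wind correction -4.9° → command heading 253.0°, groundspeed 193.8 kt
Leg 4: desired track 201.7°; wind correction -20.8° → command heading 180.9°, groundspeed 151.8 kt
Leg 5: desired track 167.1°; wind correction -21.7° → command heading 145.4°, groundspeed 119.0 kt
Leg 6: desired track 167.4°; wind correction -21.7° → command heading 145.7°, groundspeed 119.3 kt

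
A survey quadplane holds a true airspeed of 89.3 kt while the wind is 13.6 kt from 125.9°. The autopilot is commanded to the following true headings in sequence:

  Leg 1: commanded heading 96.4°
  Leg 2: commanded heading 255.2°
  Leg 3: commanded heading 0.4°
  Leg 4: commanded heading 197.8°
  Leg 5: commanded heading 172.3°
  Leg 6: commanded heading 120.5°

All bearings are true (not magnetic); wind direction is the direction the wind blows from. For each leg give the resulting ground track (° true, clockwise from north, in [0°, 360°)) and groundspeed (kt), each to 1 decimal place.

Leg 1: track=91.5°, groundspeed=77.8 kt
Leg 2: track=261.3°, groundspeed=98.5 kt
Leg 3: track=353.9°, groundspeed=97.8 kt
Leg 4: track=206.4°, groundspeed=86.1 kt
Leg 5: track=179.3°, groundspeed=80.5 kt
Leg 6: track=119.5°, groundspeed=75.8 kt

Leg 1: heading 96.4°; drift -4.9° → track 91.5°, groundspeed 77.8 kt
Leg 2: heading 255.2°; drift +6.1° → track 261.3°, groundspeed 98.5 kt
Leg 3: heading 0.4°; drift -6.5° → track 353.9°, groundspeed 97.8 kt
Leg 4: heading 197.8°; drift +8.6° → track 206.4°, groundspeed 86.1 kt
Leg 5: heading 172.3°; drift +7.0° → track 179.3°, groundspeed 80.5 kt
Leg 6: heading 120.5°; drift -1.0° → track 119.5°, groundspeed 75.8 kt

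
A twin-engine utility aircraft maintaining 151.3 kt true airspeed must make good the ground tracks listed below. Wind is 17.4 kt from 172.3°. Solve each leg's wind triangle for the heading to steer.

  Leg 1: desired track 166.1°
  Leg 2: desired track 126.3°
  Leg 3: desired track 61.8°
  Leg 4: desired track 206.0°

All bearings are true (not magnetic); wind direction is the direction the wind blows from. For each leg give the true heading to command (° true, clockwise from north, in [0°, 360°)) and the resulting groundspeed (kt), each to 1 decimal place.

Leg 1: desired track 166.1°; wind correction +0.7° → command heading 166.8°, groundspeed 134.0 kt
Leg 2: desired track 126.3°; wind correction +4.7° → command heading 131.0°, groundspeed 138.7 kt
Leg 3: desired track 61.8°; wind correction +6.2° → command heading 68.0°, groundspeed 156.5 kt
Leg 4: desired track 206.0°; wind correction -3.7° → command heading 202.3°, groundspeed 136.5 kt

Leg 1: heading=166.8°, groundspeed=134.0 kt
Leg 2: heading=131.0°, groundspeed=138.7 kt
Leg 3: heading=68.0°, groundspeed=156.5 kt
Leg 4: heading=202.3°, groundspeed=136.5 kt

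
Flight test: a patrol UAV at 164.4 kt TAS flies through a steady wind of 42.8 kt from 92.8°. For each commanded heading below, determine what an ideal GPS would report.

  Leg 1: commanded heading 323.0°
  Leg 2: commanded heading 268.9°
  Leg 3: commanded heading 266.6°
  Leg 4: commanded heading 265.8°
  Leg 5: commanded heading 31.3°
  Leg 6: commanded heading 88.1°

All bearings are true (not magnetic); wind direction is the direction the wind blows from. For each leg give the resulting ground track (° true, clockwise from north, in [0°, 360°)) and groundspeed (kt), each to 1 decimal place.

Leg 1: track=313.3°, groundspeed=194.6 kt
Leg 2: track=269.7°, groundspeed=207.1 kt
Leg 3: track=267.9°, groundspeed=207.0 kt
Leg 4: track=267.2°, groundspeed=206.9 kt
Leg 5: track=16.7°, groundspeed=148.8 kt
Leg 6: track=86.4°, groundspeed=121.8 kt

Leg 1: heading 323.0°; drift -9.7° → track 313.3°, groundspeed 194.6 kt
Leg 2: heading 268.9°; drift +0.8° → track 269.7°, groundspeed 207.1 kt
Leg 3: heading 266.6°; drift +1.3° → track 267.9°, groundspeed 207.0 kt
Leg 4: heading 265.8°; drift +1.4° → track 267.2°, groundspeed 206.9 kt
Leg 5: heading 31.3°; drift -14.6° → track 16.7°, groundspeed 148.8 kt
Leg 6: heading 88.1°; drift -1.7° → track 86.4°, groundspeed 121.8 kt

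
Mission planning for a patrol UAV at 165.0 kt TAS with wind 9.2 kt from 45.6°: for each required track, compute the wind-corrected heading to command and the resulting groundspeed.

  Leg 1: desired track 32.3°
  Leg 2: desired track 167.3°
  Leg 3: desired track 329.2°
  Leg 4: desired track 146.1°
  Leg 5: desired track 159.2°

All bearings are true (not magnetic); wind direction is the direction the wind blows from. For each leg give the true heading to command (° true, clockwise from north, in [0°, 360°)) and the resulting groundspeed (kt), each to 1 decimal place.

Leg 1: heading=33.0°, groundspeed=156.0 kt
Leg 2: heading=164.6°, groundspeed=169.6 kt
Leg 3: heading=332.3°, groundspeed=162.6 kt
Leg 4: heading=143.0°, groundspeed=166.4 kt
Leg 5: heading=156.3°, groundspeed=168.5 kt

Leg 1: desired track 32.3°; wind correction +0.7° → command heading 33.0°, groundspeed 156.0 kt
Leg 2: desired track 167.3°; wind correction -2.7° → command heading 164.6°, groundspeed 169.6 kt
Leg 3: desired track 329.2°; wind correction +3.1° → command heading 332.3°, groundspeed 162.6 kt
Leg 4: desired track 146.1°; wind correction -3.1° → command heading 143.0°, groundspeed 166.4 kt
Leg 5: desired track 159.2°; wind correction -2.9° → command heading 156.3°, groundspeed 168.5 kt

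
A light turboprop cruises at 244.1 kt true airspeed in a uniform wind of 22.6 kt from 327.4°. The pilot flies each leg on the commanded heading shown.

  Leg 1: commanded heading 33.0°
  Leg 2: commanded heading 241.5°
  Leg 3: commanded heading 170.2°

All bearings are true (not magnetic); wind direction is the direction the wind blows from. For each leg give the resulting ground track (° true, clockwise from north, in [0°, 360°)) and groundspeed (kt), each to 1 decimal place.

Leg 1: track=38.0°, groundspeed=235.7 kt
Leg 2: track=236.2°, groundspeed=243.5 kt
Leg 3: track=168.3°, groundspeed=265.1 kt

Leg 1: heading 33.0°; drift +5.0° → track 38.0°, groundspeed 235.7 kt
Leg 2: heading 241.5°; drift -5.3° → track 236.2°, groundspeed 243.5 kt
Leg 3: heading 170.2°; drift -1.9° → track 168.3°, groundspeed 265.1 kt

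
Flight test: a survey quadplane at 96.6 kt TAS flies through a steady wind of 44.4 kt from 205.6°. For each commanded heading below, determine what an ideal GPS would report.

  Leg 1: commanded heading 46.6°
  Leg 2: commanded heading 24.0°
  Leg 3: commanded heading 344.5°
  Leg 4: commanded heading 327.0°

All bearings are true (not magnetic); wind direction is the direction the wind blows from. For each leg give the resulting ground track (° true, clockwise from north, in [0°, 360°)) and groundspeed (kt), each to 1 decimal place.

Leg 1: heading 46.6°; drift -6.6° → track 40.0°, groundspeed 139.0 kt
Leg 2: heading 24.0°; drift +0.5° → track 24.5°, groundspeed 141.0 kt
Leg 3: heading 344.5°; drift +12.6° → track 357.1°, groundspeed 133.3 kt
Leg 4: heading 327.0°; drift +17.6° → track 344.6°, groundspeed 125.6 kt

Leg 1: track=40.0°, groundspeed=139.0 kt
Leg 2: track=24.5°, groundspeed=141.0 kt
Leg 3: track=357.1°, groundspeed=133.3 kt
Leg 4: track=344.6°, groundspeed=125.6 kt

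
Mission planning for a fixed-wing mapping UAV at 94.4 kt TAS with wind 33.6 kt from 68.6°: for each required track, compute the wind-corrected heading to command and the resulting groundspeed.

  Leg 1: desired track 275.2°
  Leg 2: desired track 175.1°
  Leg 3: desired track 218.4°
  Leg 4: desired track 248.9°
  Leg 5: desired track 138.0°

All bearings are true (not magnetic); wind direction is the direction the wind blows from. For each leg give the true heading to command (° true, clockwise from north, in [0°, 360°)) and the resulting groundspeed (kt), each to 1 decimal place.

Leg 1: heading=284.4°, groundspeed=123.2 kt
Leg 2: heading=155.1°, groundspeed=98.3 kt
Leg 3: heading=208.1°, groundspeed=121.9 kt
Leg 4: heading=249.0°, groundspeed=128.0 kt
Leg 5: heading=118.5°, groundspeed=77.2 kt

Leg 1: desired track 275.2°; wind correction +9.2° → command heading 284.4°, groundspeed 123.2 kt
Leg 2: desired track 175.1°; wind correction -20.0° → command heading 155.1°, groundspeed 98.3 kt
Leg 3: desired track 218.4°; wind correction -10.3° → command heading 208.1°, groundspeed 121.9 kt
Leg 4: desired track 248.9°; wind correction +0.1° → command heading 249.0°, groundspeed 128.0 kt
Leg 5: desired track 138.0°; wind correction -19.5° → command heading 118.5°, groundspeed 77.2 kt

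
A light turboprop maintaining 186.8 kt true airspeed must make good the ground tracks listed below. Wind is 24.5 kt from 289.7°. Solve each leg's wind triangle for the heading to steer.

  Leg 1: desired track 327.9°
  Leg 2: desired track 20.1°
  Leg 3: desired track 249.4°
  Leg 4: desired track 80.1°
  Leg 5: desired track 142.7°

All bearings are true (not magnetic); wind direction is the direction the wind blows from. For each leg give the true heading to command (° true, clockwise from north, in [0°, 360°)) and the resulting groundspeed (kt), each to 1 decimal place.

Leg 1: desired track 327.9°; wind correction -4.7° → command heading 323.2°, groundspeed 166.9 kt
Leg 2: desired track 20.1°; wind correction -7.5° → command heading 12.6°, groundspeed 185.4 kt
Leg 3: desired track 249.4°; wind correction +4.9° → command heading 254.3°, groundspeed 167.4 kt
Leg 4: desired track 80.1°; wind correction -3.7° → command heading 76.4°, groundspeed 207.7 kt
Leg 5: desired track 142.7°; wind correction +4.1° → command heading 146.8°, groundspeed 206.9 kt

Leg 1: heading=323.2°, groundspeed=166.9 kt
Leg 2: heading=12.6°, groundspeed=185.4 kt
Leg 3: heading=254.3°, groundspeed=167.4 kt
Leg 4: heading=76.4°, groundspeed=207.7 kt
Leg 5: heading=146.8°, groundspeed=206.9 kt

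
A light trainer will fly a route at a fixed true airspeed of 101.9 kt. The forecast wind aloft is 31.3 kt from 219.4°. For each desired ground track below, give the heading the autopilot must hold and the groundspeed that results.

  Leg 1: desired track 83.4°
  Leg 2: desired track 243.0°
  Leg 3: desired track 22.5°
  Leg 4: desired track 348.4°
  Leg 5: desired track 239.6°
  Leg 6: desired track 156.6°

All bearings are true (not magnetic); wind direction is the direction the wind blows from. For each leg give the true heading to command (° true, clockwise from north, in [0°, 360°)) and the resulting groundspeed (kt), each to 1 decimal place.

Leg 1: desired track 83.4°; wind correction +12.3° → command heading 95.7°, groundspeed 122.1 kt
Leg 2: desired track 243.0°; wind correction -7.1° → command heading 235.9°, groundspeed 72.4 kt
Leg 3: desired track 22.5°; wind correction -5.1° → command heading 17.4°, groundspeed 131.4 kt
Leg 4: desired track 348.4°; wind correction -13.8° → command heading 334.6°, groundspeed 118.7 kt
Leg 5: desired track 239.6°; wind correction -6.1° → command heading 233.5°, groundspeed 72.0 kt
Leg 6: desired track 156.6°; wind correction +15.9° → command heading 172.5°, groundspeed 83.7 kt

Leg 1: heading=95.7°, groundspeed=122.1 kt
Leg 2: heading=235.9°, groundspeed=72.4 kt
Leg 3: heading=17.4°, groundspeed=131.4 kt
Leg 4: heading=334.6°, groundspeed=118.7 kt
Leg 5: heading=233.5°, groundspeed=72.0 kt
Leg 6: heading=172.5°, groundspeed=83.7 kt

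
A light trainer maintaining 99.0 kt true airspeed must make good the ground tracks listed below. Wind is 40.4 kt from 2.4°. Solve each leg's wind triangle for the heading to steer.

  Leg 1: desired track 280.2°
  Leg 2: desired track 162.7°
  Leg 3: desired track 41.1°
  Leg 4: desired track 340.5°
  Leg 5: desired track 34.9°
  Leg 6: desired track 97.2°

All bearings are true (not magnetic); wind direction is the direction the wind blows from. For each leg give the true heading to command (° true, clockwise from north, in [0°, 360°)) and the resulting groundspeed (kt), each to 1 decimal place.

Leg 1: heading=304.0°, groundspeed=85.1 kt
Leg 2: heading=154.8°, groundspeed=136.1 kt
Leg 3: heading=26.3°, groundspeed=64.2 kt
Leg 4: heading=349.3°, groundspeed=60.4 kt
Leg 5: heading=22.2°, groundspeed=62.5 kt
Leg 6: heading=73.2°, groundspeed=93.8 kt

Leg 1: desired track 280.2°; wind correction +23.8° → command heading 304.0°, groundspeed 85.1 kt
Leg 2: desired track 162.7°; wind correction -7.9° → command heading 154.8°, groundspeed 136.1 kt
Leg 3: desired track 41.1°; wind correction -14.8° → command heading 26.3°, groundspeed 64.2 kt
Leg 4: desired track 340.5°; wind correction +8.8° → command heading 349.3°, groundspeed 60.4 kt
Leg 5: desired track 34.9°; wind correction -12.7° → command heading 22.2°, groundspeed 62.5 kt
Leg 6: desired track 97.2°; wind correction -24.0° → command heading 73.2°, groundspeed 93.8 kt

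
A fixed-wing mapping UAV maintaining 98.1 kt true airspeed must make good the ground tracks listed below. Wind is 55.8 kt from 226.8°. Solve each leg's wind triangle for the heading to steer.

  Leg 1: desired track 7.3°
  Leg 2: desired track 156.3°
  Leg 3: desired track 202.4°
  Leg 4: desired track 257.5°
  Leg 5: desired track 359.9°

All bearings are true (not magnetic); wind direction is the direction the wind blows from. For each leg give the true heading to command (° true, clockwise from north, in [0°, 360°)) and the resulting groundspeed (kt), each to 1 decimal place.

Leg 1: desired track 7.3°; wind correction -21.2° → command heading 346.1°, groundspeed 134.5 kt
Leg 2: desired track 156.3°; wind correction +32.4° → command heading 188.7°, groundspeed 64.2 kt
Leg 3: desired track 202.4°; wind correction +13.6° → command heading 216.0°, groundspeed 44.5 kt
Leg 4: desired track 257.5°; wind correction -16.9° → command heading 240.6°, groundspeed 45.9 kt
Leg 5: desired track 359.9°; wind correction -24.5° → command heading 335.4°, groundspeed 127.4 kt

Leg 1: heading=346.1°, groundspeed=134.5 kt
Leg 2: heading=188.7°, groundspeed=64.2 kt
Leg 3: heading=216.0°, groundspeed=44.5 kt
Leg 4: heading=240.6°, groundspeed=45.9 kt
Leg 5: heading=335.4°, groundspeed=127.4 kt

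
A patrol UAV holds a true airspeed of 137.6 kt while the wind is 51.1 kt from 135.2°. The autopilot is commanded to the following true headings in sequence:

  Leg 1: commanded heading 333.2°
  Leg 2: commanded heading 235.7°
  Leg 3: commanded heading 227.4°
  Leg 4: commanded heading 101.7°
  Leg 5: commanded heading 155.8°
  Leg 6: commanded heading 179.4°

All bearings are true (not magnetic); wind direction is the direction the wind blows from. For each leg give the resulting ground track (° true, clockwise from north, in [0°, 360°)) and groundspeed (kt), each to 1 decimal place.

Leg 1: heading 333.2°; drift -4.8° → track 328.4°, groundspeed 186.9 kt
Leg 2: heading 235.7°; drift +18.9° → track 254.6°, groundspeed 155.3 kt
Leg 3: heading 227.4°; drift +20.1° → track 247.5°, groundspeed 148.6 kt
Leg 4: heading 101.7°; drift -16.5° → track 85.2°, groundspeed 99.1 kt
Leg 5: heading 155.8°; drift +11.3° → track 167.1°, groundspeed 91.6 kt
Leg 6: heading 179.4°; drift +19.4° → track 198.8°, groundspeed 107.1 kt

Leg 1: track=328.4°, groundspeed=186.9 kt
Leg 2: track=254.6°, groundspeed=155.3 kt
Leg 3: track=247.5°, groundspeed=148.6 kt
Leg 4: track=85.2°, groundspeed=99.1 kt
Leg 5: track=167.1°, groundspeed=91.6 kt
Leg 6: track=198.8°, groundspeed=107.1 kt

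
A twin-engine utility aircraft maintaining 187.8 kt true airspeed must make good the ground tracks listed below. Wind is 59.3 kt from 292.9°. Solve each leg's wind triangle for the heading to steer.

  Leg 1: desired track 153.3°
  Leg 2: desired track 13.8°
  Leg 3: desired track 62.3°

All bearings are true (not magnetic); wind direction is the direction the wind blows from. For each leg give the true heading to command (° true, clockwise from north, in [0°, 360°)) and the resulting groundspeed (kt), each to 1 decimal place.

Leg 1: heading=165.1°, groundspeed=229.0 kt
Leg 2: heading=355.6°, groundspeed=169.1 kt
Leg 3: heading=48.2°, groundspeed=219.8 kt

Leg 1: desired track 153.3°; wind correction +11.8° → command heading 165.1°, groundspeed 229.0 kt
Leg 2: desired track 13.8°; wind correction -18.2° → command heading 355.6°, groundspeed 169.1 kt
Leg 3: desired track 62.3°; wind correction -14.1° → command heading 48.2°, groundspeed 219.8 kt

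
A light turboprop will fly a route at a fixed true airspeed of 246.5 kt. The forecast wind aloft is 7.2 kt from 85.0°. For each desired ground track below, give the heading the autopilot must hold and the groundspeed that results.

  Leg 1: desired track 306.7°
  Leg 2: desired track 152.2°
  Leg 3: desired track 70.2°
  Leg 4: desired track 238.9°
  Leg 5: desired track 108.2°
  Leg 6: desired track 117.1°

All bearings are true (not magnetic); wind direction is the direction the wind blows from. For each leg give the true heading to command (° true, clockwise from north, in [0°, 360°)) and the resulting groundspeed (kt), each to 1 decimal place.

Leg 1: desired track 306.7°; wind correction +1.1° → command heading 307.8°, groundspeed 251.8 kt
Leg 2: desired track 152.2°; wind correction -1.5° → command heading 150.7°, groundspeed 243.6 kt
Leg 3: desired track 70.2°; wind correction +0.4° → command heading 70.6°, groundspeed 239.5 kt
Leg 4: desired track 238.9°; wind correction -0.7° → command heading 238.2°, groundspeed 252.9 kt
Leg 5: desired track 108.2°; wind correction -0.7° → command heading 107.5°, groundspeed 239.9 kt
Leg 6: desired track 117.1°; wind correction -0.9° → command heading 116.2°, groundspeed 240.4 kt

Leg 1: heading=307.8°, groundspeed=251.8 kt
Leg 2: heading=150.7°, groundspeed=243.6 kt
Leg 3: heading=70.6°, groundspeed=239.5 kt
Leg 4: heading=238.2°, groundspeed=252.9 kt
Leg 5: heading=107.5°, groundspeed=239.9 kt
Leg 6: heading=116.2°, groundspeed=240.4 kt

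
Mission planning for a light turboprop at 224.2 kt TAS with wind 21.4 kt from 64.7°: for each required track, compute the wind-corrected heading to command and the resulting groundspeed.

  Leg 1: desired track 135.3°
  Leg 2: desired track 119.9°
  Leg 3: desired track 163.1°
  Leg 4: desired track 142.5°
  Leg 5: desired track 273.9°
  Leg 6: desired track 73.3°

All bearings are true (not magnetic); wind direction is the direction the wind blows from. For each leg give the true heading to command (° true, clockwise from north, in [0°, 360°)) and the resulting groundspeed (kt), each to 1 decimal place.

Leg 1: heading=130.1°, groundspeed=216.2 kt
Leg 2: heading=115.4°, groundspeed=211.3 kt
Leg 3: heading=157.7°, groundspeed=226.3 kt
Leg 4: heading=137.1°, groundspeed=218.7 kt
Leg 5: heading=276.6°, groundspeed=242.6 kt
Leg 6: heading=72.5°, groundspeed=203.0 kt

Leg 1: desired track 135.3°; wind correction -5.2° → command heading 130.1°, groundspeed 216.2 kt
Leg 2: desired track 119.9°; wind correction -4.5° → command heading 115.4°, groundspeed 211.3 kt
Leg 3: desired track 163.1°; wind correction -5.4° → command heading 157.7°, groundspeed 226.3 kt
Leg 4: desired track 142.5°; wind correction -5.4° → command heading 137.1°, groundspeed 218.7 kt
Leg 5: desired track 273.9°; wind correction +2.7° → command heading 276.6°, groundspeed 242.6 kt
Leg 6: desired track 73.3°; wind correction -0.8° → command heading 72.5°, groundspeed 203.0 kt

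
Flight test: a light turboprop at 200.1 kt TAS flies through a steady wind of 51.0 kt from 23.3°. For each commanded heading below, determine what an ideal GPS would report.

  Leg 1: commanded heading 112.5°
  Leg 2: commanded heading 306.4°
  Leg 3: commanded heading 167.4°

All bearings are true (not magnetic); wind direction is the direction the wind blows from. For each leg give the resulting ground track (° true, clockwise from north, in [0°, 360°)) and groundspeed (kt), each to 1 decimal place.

Leg 1: heading 112.5°; drift +14.3° → track 126.8°, groundspeed 205.8 kt
Leg 2: heading 306.4°; drift -14.8° → track 291.6°, groundspeed 195.0 kt
Leg 3: heading 167.4°; drift +7.1° → track 174.5°, groundspeed 243.3 kt

Leg 1: track=126.8°, groundspeed=205.8 kt
Leg 2: track=291.6°, groundspeed=195.0 kt
Leg 3: track=174.5°, groundspeed=243.3 kt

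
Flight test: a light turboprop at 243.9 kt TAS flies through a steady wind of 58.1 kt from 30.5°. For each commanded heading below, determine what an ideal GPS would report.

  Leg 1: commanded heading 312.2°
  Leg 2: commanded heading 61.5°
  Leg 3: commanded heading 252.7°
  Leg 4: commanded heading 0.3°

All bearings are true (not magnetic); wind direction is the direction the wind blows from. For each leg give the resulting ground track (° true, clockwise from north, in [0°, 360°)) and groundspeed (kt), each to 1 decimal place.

Leg 1: heading 312.2°; drift -13.8° → track 298.4°, groundspeed 239.0 kt
Leg 2: heading 61.5°; drift +8.8° → track 70.3°, groundspeed 196.4 kt
Leg 3: heading 252.7°; drift -7.7° → track 245.0°, groundspeed 289.6 kt
Leg 4: heading 0.3°; drift -8.6° → track 351.7°, groundspeed 195.9 kt

Leg 1: track=298.4°, groundspeed=239.0 kt
Leg 2: track=70.3°, groundspeed=196.4 kt
Leg 3: track=245.0°, groundspeed=289.6 kt
Leg 4: track=351.7°, groundspeed=195.9 kt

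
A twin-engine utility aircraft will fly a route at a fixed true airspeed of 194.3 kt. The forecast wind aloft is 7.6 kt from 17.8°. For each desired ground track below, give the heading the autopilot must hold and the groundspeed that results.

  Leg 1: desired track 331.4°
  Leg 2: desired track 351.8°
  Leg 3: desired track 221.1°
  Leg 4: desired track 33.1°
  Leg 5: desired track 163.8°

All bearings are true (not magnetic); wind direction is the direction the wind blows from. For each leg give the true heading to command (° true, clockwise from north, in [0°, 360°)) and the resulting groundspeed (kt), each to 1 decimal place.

Leg 1: desired track 331.4°; wind correction +1.6° → command heading 333.0°, groundspeed 189.0 kt
Leg 2: desired track 351.8°; wind correction +1.0° → command heading 352.8°, groundspeed 187.4 kt
Leg 3: desired track 221.1°; wind correction +0.9° → command heading 222.0°, groundspeed 201.3 kt
Leg 4: desired track 33.1°; wind correction -0.6° → command heading 32.5°, groundspeed 187.0 kt
Leg 5: desired track 163.8°; wind correction -1.3° → command heading 162.5°, groundspeed 200.6 kt

Leg 1: heading=333.0°, groundspeed=189.0 kt
Leg 2: heading=352.8°, groundspeed=187.4 kt
Leg 3: heading=222.0°, groundspeed=201.3 kt
Leg 4: heading=32.5°, groundspeed=187.0 kt
Leg 5: heading=162.5°, groundspeed=200.6 kt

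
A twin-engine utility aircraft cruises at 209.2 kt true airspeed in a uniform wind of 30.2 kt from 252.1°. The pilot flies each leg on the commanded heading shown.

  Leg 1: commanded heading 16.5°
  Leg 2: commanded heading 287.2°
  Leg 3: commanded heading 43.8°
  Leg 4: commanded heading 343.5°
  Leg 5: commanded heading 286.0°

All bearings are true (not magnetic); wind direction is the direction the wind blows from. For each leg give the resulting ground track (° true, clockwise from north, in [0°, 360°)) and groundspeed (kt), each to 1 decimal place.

Leg 1: heading 16.5°; drift +6.3° → track 22.8°, groundspeed 227.6 kt
Leg 2: heading 287.2°; drift +5.4° → track 292.6°, groundspeed 185.3 kt
Leg 3: heading 43.8°; drift +3.5° → track 47.3°, groundspeed 236.2 kt
Leg 4: heading 343.5°; drift +8.2° → track 351.7°, groundspeed 212.1 kt
Leg 5: heading 286.0°; drift +5.2° → track 291.2°, groundspeed 184.9 kt

Leg 1: track=22.8°, groundspeed=227.6 kt
Leg 2: track=292.6°, groundspeed=185.3 kt
Leg 3: track=47.3°, groundspeed=236.2 kt
Leg 4: track=351.7°, groundspeed=212.1 kt
Leg 5: track=291.2°, groundspeed=184.9 kt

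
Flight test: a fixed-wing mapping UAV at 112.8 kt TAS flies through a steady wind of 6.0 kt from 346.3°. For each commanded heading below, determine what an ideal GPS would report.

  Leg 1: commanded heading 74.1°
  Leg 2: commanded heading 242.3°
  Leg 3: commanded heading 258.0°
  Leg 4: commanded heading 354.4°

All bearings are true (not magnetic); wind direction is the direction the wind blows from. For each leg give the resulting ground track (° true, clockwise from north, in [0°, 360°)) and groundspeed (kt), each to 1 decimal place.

Leg 1: track=77.1°, groundspeed=112.7 kt
Leg 2: track=239.4°, groundspeed=114.4 kt
Leg 3: track=255.0°, groundspeed=112.8 kt
Leg 4: track=354.9°, groundspeed=106.9 kt

Leg 1: heading 74.1°; drift +3.0° → track 77.1°, groundspeed 112.7 kt
Leg 2: heading 242.3°; drift -2.9° → track 239.4°, groundspeed 114.4 kt
Leg 3: heading 258.0°; drift -3.0° → track 255.0°, groundspeed 112.8 kt
Leg 4: heading 354.4°; drift +0.5° → track 354.9°, groundspeed 106.9 kt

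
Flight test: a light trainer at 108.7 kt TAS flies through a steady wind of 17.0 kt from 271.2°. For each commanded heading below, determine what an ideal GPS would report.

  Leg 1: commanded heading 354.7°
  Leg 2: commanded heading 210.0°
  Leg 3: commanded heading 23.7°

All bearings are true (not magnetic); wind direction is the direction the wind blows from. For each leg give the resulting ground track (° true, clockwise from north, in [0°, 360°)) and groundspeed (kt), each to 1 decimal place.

Leg 1: track=3.7°, groundspeed=108.1 kt
Leg 2: track=201.6°, groundspeed=101.6 kt
Leg 3: track=31.5°, groundspeed=116.3 kt

Leg 1: heading 354.7°; drift +9.0° → track 3.7°, groundspeed 108.1 kt
Leg 2: heading 210.0°; drift -8.4° → track 201.6°, groundspeed 101.6 kt
Leg 3: heading 23.7°; drift +7.8° → track 31.5°, groundspeed 116.3 kt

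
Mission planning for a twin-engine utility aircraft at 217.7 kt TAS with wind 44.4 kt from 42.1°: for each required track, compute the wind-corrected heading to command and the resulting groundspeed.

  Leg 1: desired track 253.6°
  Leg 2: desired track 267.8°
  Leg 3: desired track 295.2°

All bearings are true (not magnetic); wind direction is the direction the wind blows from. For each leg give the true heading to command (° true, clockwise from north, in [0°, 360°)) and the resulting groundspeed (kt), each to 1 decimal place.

Leg 1: desired track 253.6°; wind correction +6.1° → command heading 259.7°, groundspeed 254.3 kt
Leg 2: desired track 267.8°; wind correction +8.4° → command heading 276.2°, groundspeed 246.4 kt
Leg 3: desired track 295.2°; wind correction +11.3° → command heading 306.5°, groundspeed 226.4 kt

Leg 1: heading=259.7°, groundspeed=254.3 kt
Leg 2: heading=276.2°, groundspeed=246.4 kt
Leg 3: heading=306.5°, groundspeed=226.4 kt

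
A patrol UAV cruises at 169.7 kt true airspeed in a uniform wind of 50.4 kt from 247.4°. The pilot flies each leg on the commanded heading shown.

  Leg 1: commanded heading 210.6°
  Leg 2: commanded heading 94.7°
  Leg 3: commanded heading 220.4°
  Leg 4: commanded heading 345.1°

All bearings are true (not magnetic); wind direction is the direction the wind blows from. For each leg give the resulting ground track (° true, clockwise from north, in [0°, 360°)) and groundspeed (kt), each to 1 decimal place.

Leg 1: track=197.5°, groundspeed=132.8 kt
Leg 2: track=88.5°, groundspeed=215.7 kt
Leg 3: track=210.0°, groundspeed=126.9 kt
Leg 4: track=0.9°, groundspeed=183.4 kt

Leg 1: heading 210.6°; drift -13.1° → track 197.5°, groundspeed 132.8 kt
Leg 2: heading 94.7°; drift -6.2° → track 88.5°, groundspeed 215.7 kt
Leg 3: heading 220.4°; drift -10.4° → track 210.0°, groundspeed 126.9 kt
Leg 4: heading 345.1°; drift +15.8° → track 0.9°, groundspeed 183.4 kt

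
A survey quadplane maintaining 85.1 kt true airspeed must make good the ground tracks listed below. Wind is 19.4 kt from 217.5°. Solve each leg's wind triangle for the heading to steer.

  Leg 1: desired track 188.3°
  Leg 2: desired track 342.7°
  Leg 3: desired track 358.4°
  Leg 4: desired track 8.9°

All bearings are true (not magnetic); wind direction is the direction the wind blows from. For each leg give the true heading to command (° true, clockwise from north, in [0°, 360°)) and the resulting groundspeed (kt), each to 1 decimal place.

Leg 1: heading=194.7°, groundspeed=67.6 kt
Leg 2: heading=332.0°, groundspeed=94.8 kt
Leg 3: heading=350.1°, groundspeed=99.3 kt
Leg 4: heading=2.6°, groundspeed=101.6 kt

Leg 1: desired track 188.3°; wind correction +6.4° → command heading 194.7°, groundspeed 67.6 kt
Leg 2: desired track 342.7°; wind correction -10.7° → command heading 332.0°, groundspeed 94.8 kt
Leg 3: desired track 358.4°; wind correction -8.3° → command heading 350.1°, groundspeed 99.3 kt
Leg 4: desired track 8.9°; wind correction -6.3° → command heading 2.6°, groundspeed 101.6 kt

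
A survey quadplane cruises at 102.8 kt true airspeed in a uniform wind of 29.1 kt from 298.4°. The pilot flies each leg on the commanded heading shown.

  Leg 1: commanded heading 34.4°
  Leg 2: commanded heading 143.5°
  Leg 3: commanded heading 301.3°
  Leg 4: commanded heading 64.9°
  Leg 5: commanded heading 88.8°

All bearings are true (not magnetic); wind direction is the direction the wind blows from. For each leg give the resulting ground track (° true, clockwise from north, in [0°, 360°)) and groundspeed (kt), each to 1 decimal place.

Leg 1: track=49.7°, groundspeed=109.7 kt
Leg 2: track=138.0°, groundspeed=129.7 kt
Leg 3: track=302.4°, groundspeed=73.8 kt
Leg 4: track=75.9°, groundspeed=122.4 kt
Leg 5: track=95.2°, groundspeed=128.9 kt

Leg 1: heading 34.4°; drift +15.3° → track 49.7°, groundspeed 109.7 kt
Leg 2: heading 143.5°; drift -5.5° → track 138.0°, groundspeed 129.7 kt
Leg 3: heading 301.3°; drift +1.1° → track 302.4°, groundspeed 73.8 kt
Leg 4: heading 64.9°; drift +11.0° → track 75.9°, groundspeed 122.4 kt
Leg 5: heading 88.8°; drift +6.4° → track 95.2°, groundspeed 128.9 kt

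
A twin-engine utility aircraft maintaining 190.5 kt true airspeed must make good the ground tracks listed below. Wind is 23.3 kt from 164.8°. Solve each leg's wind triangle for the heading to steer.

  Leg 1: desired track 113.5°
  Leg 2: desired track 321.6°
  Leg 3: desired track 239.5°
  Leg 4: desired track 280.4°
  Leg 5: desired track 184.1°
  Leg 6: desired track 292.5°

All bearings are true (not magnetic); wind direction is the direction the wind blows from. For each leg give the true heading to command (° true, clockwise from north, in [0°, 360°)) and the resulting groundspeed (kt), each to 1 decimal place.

Leg 1: heading=119.0°, groundspeed=175.1 kt
Leg 2: heading=318.8°, groundspeed=211.7 kt
Leg 3: heading=232.7°, groundspeed=183.0 kt
Leg 4: heading=274.1°, groundspeed=199.4 kt
Leg 5: heading=181.8°, groundspeed=168.4 kt
Leg 6: heading=286.9°, groundspeed=203.9 kt

Leg 1: desired track 113.5°; wind correction +5.5° → command heading 119.0°, groundspeed 175.1 kt
Leg 2: desired track 321.6°; wind correction -2.8° → command heading 318.8°, groundspeed 211.7 kt
Leg 3: desired track 239.5°; wind correction -6.8° → command heading 232.7°, groundspeed 183.0 kt
Leg 4: desired track 280.4°; wind correction -6.3° → command heading 274.1°, groundspeed 199.4 kt
Leg 5: desired track 184.1°; wind correction -2.3° → command heading 181.8°, groundspeed 168.4 kt
Leg 6: desired track 292.5°; wind correction -5.6° → command heading 286.9°, groundspeed 203.9 kt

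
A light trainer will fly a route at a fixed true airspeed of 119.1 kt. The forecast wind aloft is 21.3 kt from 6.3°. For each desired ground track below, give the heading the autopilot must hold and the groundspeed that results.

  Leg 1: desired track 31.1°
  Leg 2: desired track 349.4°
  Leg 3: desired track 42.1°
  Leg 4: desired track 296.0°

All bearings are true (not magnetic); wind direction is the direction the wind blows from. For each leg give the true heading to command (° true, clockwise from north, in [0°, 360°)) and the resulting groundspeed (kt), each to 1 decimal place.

Leg 1: desired track 31.1°; wind correction -4.3° → command heading 26.8°, groundspeed 99.4 kt
Leg 2: desired track 349.4°; wind correction +3.0° → command heading 352.4°, groundspeed 98.6 kt
Leg 3: desired track 42.1°; wind correction -6.0° → command heading 36.1°, groundspeed 101.2 kt
Leg 4: desired track 296.0°; wind correction +9.7° → command heading 305.7°, groundspeed 110.2 kt

Leg 1: heading=26.8°, groundspeed=99.4 kt
Leg 2: heading=352.4°, groundspeed=98.6 kt
Leg 3: heading=36.1°, groundspeed=101.2 kt
Leg 4: heading=305.7°, groundspeed=110.2 kt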